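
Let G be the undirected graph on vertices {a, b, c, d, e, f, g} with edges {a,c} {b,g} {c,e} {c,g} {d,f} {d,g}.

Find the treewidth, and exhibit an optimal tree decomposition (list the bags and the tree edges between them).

Treewidth 1.
One optimal decomposition is:
Bags: B1 = {d, g}  B2 = {d, f}  B3 = {c, g}  B4 = {c, e}  B5 = {a, c}  B6 = {b, g}
Tree: B1–B2, B1–B3, B3–B4, B4–B5, B3–B6

The largest bag has 2 vertices, giving width 1; this decomposition certifies tw(G) ≤ 1. Since G has at least one edge (e.g. d–g), it is not an edgeless graph, so tw(G) ≥ 1. Therefore the treewidth is 1.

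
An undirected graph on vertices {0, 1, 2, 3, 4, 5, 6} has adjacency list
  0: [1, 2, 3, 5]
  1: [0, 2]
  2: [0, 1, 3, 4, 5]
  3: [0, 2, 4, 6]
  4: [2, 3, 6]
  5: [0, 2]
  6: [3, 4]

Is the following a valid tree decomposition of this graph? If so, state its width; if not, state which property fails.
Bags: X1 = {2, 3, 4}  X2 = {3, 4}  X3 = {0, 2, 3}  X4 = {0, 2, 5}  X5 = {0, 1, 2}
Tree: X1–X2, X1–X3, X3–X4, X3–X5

No — vertex 6 appears in no bag.

A tree decomposition must satisfy three properties: every vertex lies in some bag; for every edge, both endpoints lie together in some bag; and for every vertex, the bags containing it form a connected subtree. Here vertex 6 appears in no bag, so the decomposition is invalid.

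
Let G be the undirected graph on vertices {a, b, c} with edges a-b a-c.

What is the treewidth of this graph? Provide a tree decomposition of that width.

The largest bag has 2 vertices, giving width 1; this decomposition certifies tw(G) ≤ 1. G has an edge, so its treewidth is at least 1. The upper and lower bounds meet at 1, so that is the treewidth.

Treewidth 1.
One optimal decomposition is:
Bags: B1 = {a, c}  B2 = {a, b}
Tree: B1–B2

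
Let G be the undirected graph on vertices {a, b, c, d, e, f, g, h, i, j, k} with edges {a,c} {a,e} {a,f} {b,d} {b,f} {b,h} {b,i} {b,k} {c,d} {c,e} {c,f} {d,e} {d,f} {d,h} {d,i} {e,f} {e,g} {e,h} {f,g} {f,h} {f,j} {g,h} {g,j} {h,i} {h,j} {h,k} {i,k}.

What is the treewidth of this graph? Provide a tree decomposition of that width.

Treewidth 3.
Bags: B1 = {b, d, h, i}  B2 = {b, d, f, h}  B3 = {d, e, f, h}  B4 = {e, f, g, h}  B5 = {c, d, e, f}  B6 = {b, h, i, k}  B7 = {a, c, e, f}  B8 = {f, g, h, j}
Tree: B1–B2, B2–B3, B3–B4, B3–B5, B1–B6, B5–B7, B4–B8

Each bag holds 4 vertices, so the decomposition has width 3, which upper-bounds the treewidth. Conversely, {d, e, f, h} is a clique of size 4, and the vertices of any clique must share a bag in every tree decomposition; so some bag has ≥ 4 vertices and tw(G) ≥ 3. Combining the bounds, tw(G) = 3.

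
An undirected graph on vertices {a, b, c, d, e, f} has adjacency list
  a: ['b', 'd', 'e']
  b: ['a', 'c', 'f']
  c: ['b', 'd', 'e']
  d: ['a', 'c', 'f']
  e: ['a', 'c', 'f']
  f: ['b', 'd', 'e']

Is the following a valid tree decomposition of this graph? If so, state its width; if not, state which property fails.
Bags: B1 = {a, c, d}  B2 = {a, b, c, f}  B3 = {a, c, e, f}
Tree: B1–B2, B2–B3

No — edge (f,d) lies in no bag.

A tree decomposition must satisfy three properties: every vertex lies in some bag; for every edge, both endpoints lie together in some bag; and for every vertex, the bags containing it form a connected subtree. Here edge (f,d) lies in no bag, so the decomposition is invalid.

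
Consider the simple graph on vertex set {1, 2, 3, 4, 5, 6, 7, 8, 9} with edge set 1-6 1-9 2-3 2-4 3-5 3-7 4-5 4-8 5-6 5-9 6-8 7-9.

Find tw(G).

3

A width-3 tree decomposition is:
Bags: B1 = {1, 4, 6, 8}  B2 = {1, 4, 5, 6}  B3 = {1, 4, 5, 9}  B4 = {2, 4, 5, 9}  B5 = {2, 3, 5, 9}  B6 = {2, 3, 7, 9}
Tree: B1–B2, B2–B3, B3–B4, B4–B5, B5–B6
Every bag has size at most 4, so the width is 4 − 1 = 3 and tw(G) ≤ 3. For the lower bound: the 4 vertex sets {1,6,8}, {4}, {5}, {2,3,7,9} are disjoint, each induces a connected subgraph, and every pair is joined by at least one edge of G. Contracting each set to a single vertex therefore yields K_{4} as a minor, and since treewidth is minor-monotone, tw(G) ≥ tw(K_{4}) = 3. Therefore the treewidth is 3.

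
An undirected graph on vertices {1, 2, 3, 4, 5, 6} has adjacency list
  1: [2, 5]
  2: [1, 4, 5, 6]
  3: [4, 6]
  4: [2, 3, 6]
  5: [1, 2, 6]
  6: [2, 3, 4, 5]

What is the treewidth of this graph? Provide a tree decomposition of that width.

The largest bag has 3 vertices, giving width 2; this decomposition certifies tw(G) ≤ 2. Conversely, {2, 4, 6} is a clique of size 3, and the vertices of any clique must share a bag in every tree decomposition; so some bag has ≥ 3 vertices and tw(G) ≥ 2. Hence tw(G) = 2 exactly.

Treewidth 2.
One optimal decomposition is:
Bags: B1 = {2, 5, 6}  B2 = {1, 2, 5}  B3 = {2, 4, 6}  B4 = {3, 4, 6}
Tree: B1–B2, B1–B3, B3–B4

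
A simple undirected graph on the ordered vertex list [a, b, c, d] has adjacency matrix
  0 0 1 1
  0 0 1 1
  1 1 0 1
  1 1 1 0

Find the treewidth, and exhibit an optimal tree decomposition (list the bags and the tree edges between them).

Treewidth 2.
One optimal decomposition is:
Bags: B1 = {b, c, d}  B2 = {a, c, d}
Tree: B1–B2

Every bag has size at most 3, so the width is 3 − 1 = 2 and tw(G) ≤ 2. Conversely, {a, c, d} is a clique of size 3, and the vertices of any clique must share a bag in every tree decomposition; so some bag has ≥ 3 vertices and tw(G) ≥ 2. Hence tw(G) = 2 exactly.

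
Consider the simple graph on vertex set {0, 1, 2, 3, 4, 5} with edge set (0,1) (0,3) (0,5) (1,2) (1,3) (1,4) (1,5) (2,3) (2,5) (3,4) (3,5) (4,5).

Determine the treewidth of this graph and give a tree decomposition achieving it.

Treewidth 3.
Bags: B1 = {0, 1, 3, 5}  B2 = {1, 3, 4, 5}  B3 = {1, 2, 3, 5}
Tree: B1–B2, B2–B3

The largest bag has 4 vertices, giving width 3; this decomposition certifies tw(G) ≤ 3. For the lower bound, the 4 vertices {0, 1, 3, 5} are pairwise adjacent, and any tree decomposition puts a clique entirely inside one bag — forcing width ≥ 3. The upper and lower bounds meet at 3, so that is the treewidth.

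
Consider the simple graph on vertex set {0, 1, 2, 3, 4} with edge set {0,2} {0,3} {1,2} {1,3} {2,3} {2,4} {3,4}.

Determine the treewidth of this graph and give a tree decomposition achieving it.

Treewidth 2.
One optimal decomposition is:
Bags: B1 = {0, 2, 3}  B2 = {1, 2, 3}  B3 = {2, 3, 4}
Tree: B1–B2, B2–B3

Each bag holds 3 vertices, so the decomposition has width 2, which upper-bounds the treewidth. On the other hand G contains the 3-clique {0, 2, 3}. A clique must lie in a single bag of any decomposition, so no decomposition can have width below 2. Combining the bounds, tw(G) = 2.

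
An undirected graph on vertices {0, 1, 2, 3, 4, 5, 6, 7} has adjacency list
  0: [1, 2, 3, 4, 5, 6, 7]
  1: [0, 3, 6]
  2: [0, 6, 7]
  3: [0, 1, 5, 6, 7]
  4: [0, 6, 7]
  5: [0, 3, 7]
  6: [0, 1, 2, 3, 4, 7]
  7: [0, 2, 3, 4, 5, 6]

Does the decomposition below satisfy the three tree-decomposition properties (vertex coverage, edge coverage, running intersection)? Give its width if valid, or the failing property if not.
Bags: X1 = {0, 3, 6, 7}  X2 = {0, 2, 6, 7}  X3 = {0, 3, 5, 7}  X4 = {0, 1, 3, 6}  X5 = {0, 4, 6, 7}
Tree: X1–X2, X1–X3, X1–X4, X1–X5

Vertex coverage: the bags together contain {0, 1, 2, 3, 4, 5, 6, 7}, the full vertex set. Edge coverage: each edge of G has both endpoints in at least one bag. Running intersection: for every vertex, the bags containing it form a connected subtree. All three properties hold, so this is a valid tree decomposition of width max|bag| − 1 = 3, and hence tw(G) ≤ 3.

Yes; width 3.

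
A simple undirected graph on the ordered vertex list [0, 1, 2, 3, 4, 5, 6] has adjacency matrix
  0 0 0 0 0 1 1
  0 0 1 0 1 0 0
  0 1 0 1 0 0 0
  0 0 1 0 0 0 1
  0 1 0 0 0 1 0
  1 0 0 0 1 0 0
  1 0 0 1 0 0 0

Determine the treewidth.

A width-2 tree decomposition is:
Bags: B1 = {1, 4, 5}  B2 = {1, 2, 5}  B3 = {2, 3, 5}  B4 = {3, 5, 6}  B5 = {0, 5, 6}
Tree: B1–B2, B2–B3, B3–B4, B4–B5
Every bag has size at most 3, so the width is 3 − 1 = 2 and tw(G) ≤ 2. Since 5–4–1–2–3–6–0–5 is a cycle in G, G is not acyclic. Forests are exactly the graphs of treewidth ≤ 1, so tw(G) ≥ 2. Therefore the treewidth is 2.

2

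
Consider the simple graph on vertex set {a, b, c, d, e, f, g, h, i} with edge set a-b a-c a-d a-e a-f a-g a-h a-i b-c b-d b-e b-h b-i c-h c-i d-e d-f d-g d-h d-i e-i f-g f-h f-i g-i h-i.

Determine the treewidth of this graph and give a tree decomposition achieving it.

Treewidth 4.
One optimal decomposition is:
Bags: B1 = {a, b, d, h, i}  B2 = {a, d, f, h, i}  B3 = {a, d, f, g, i}  B4 = {a, b, d, e, i}  B5 = {a, b, c, h, i}
Tree: B1–B2, B2–B3, B1–B4, B1–B5

The largest bag has 5 vertices, giving width 4; this decomposition certifies tw(G) ≤ 4. For the lower bound, the 5 vertices {a, b, d, e, i} are pairwise adjacent, and any tree decomposition puts a clique entirely inside one bag — forcing width ≥ 4. Hence tw(G) = 4 exactly.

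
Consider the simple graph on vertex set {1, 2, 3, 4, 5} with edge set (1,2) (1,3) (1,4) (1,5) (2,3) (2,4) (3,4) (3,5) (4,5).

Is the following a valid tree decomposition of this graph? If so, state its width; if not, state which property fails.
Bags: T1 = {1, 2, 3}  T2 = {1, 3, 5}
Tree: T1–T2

No — vertex 4 appears in no bag.

A tree decomposition must satisfy three properties: every vertex lies in some bag; for every edge, both endpoints lie together in some bag; and for every vertex, the bags containing it form a connected subtree. Here vertex 4 appears in no bag, so the decomposition is invalid.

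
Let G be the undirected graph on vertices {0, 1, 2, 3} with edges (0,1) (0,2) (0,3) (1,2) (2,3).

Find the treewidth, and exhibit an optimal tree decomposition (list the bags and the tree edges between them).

Treewidth 2.
One such decomposition:
Bags: B1 = {0, 1, 2}  B2 = {0, 2, 3}
Tree: B1–B2

Every bag has size at most 3, so the width is 3 − 1 = 2 and tw(G) ≤ 2. Conversely, {0, 1, 2} is a clique of size 3, and the vertices of any clique must share a bag in every tree decomposition; so some bag has ≥ 3 vertices and tw(G) ≥ 2. The upper and lower bounds meet at 2, so that is the treewidth.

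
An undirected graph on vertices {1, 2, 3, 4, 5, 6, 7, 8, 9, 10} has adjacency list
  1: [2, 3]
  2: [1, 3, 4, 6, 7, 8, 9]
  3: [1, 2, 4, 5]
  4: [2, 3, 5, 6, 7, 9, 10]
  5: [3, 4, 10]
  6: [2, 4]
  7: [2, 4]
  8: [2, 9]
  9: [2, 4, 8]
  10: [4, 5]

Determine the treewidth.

A width-2 tree decomposition is:
Bags: B1 = {3, 4, 5}  B2 = {2, 3, 4}  B3 = {4, 5, 10}  B4 = {2, 4, 6}  B5 = {2, 4, 7}  B6 = {2, 4, 9}  B7 = {1, 2, 3}  B8 = {2, 8, 9}
Tree: B1–B2, B1–B3, B2–B4, B4–B5, B4–B6, B2–B7, B6–B8
The largest bag has 3 vertices, giving width 2; this decomposition certifies tw(G) ≤ 2. For the lower bound, the 3 vertices {2, 8, 9} are pairwise adjacent, and any tree decomposition puts a clique entirely inside one bag — forcing width ≥ 2. Combining the bounds, tw(G) = 2.

2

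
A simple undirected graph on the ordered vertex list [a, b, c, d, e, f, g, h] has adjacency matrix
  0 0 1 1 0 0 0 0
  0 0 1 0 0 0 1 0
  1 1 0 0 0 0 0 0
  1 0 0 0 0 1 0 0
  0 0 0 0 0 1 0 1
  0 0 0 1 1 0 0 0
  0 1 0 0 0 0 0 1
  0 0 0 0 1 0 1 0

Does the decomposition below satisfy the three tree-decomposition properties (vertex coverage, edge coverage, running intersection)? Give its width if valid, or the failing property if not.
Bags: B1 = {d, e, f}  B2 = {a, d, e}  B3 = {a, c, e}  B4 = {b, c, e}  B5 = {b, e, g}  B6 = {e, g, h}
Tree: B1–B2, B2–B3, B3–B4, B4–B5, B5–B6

Checking the three conditions: (i) the bags cover all of {a, b, c, d, e, f, g, h}; (ii) for each edge, some bag contains both endpoints; (iii) the bags containing any fixed vertex form a subtree. All hold, so the decomposition is valid with width 3 − 1 = 2.

Yes; width 2.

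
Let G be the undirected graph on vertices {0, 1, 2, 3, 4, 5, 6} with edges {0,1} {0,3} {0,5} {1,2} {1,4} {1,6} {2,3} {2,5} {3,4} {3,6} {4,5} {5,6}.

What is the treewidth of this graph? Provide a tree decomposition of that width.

Treewidth 3.
One optimal decomposition is:
Bags: B1 = {1, 2, 3, 5}  B2 = {1, 3, 4, 5}  B3 = {0, 1, 3, 5}  B4 = {1, 3, 5, 6}
Tree: B1–B2, B2–B3, B3–B4

Every bag has size at most 4, so the width is 4 − 1 = 3 and tw(G) ≤ 3. For the lower bound: the 4 vertex sets {2,5}, {3,4}, {1}, {0} are disjoint, each induces a connected subgraph, and every pair is joined by at least one edge of G. Contracting each set to a single vertex therefore yields K_{4} as a minor, and since treewidth is minor-monotone, tw(G) ≥ tw(K_{4}) = 3. Therefore the treewidth is 3.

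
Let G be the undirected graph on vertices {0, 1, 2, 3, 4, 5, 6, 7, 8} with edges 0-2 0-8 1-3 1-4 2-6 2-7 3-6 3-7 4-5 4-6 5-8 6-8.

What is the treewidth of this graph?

3

A width-3 tree decomposition is:
Bags: B1 = {0, 2, 7, 8}  B2 = {2, 6, 7, 8}  B3 = {3, 6, 7, 8}  B4 = {3, 5, 6, 8}  B5 = {3, 4, 5, 6}  B6 = {1, 3, 4, 5}
Tree: B1–B2, B2–B3, B3–B4, B4–B5, B5–B6
Every bag has size at most 4, so the width is 4 − 1 = 3 and tw(G) ≤ 3. For the lower bound: the 4 vertex sets {0,2,7}, {8}, {6}, {1,3,4,5} are disjoint, each induces a connected subgraph, and every pair is joined by at least one edge of G. Contracting each set to a single vertex therefore yields K_{4} as a minor, and since treewidth is minor-monotone, tw(G) ≥ tw(K_{4}) = 3. The upper and lower bounds meet at 3, so that is the treewidth.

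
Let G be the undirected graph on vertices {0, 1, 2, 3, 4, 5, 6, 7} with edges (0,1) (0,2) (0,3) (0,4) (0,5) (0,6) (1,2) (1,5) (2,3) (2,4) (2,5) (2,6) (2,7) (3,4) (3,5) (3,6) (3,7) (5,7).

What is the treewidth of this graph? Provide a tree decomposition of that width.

Each bag holds 4 vertices, so the decomposition has width 3, which upper-bounds the treewidth. Conversely, {0, 1, 2, 5} is a clique of size 4, and the vertices of any clique must share a bag in every tree decomposition; so some bag has ≥ 4 vertices and tw(G) ≥ 3. The upper and lower bounds meet at 3, so that is the treewidth.

Treewidth 3.
One such decomposition:
Bags: B1 = {0, 2, 3, 4}  B2 = {0, 2, 3, 5}  B3 = {0, 1, 2, 5}  B4 = {0, 2, 3, 6}  B5 = {2, 3, 5, 7}
Tree: B1–B2, B2–B3, B2–B4, B2–B5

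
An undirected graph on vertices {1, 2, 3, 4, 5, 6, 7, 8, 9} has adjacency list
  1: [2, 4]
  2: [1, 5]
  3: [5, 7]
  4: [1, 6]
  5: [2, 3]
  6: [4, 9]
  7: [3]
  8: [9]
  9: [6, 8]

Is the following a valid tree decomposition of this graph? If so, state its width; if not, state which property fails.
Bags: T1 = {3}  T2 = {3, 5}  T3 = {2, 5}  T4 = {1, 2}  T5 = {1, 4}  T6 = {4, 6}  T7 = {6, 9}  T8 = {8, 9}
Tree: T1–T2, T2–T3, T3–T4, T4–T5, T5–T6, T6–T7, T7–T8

No — vertex 7 appears in no bag.

A tree decomposition must satisfy three properties: every vertex lies in some bag; for every edge, both endpoints lie together in some bag; and for every vertex, the bags containing it form a connected subtree. Here vertex 7 appears in no bag, so the decomposition is invalid.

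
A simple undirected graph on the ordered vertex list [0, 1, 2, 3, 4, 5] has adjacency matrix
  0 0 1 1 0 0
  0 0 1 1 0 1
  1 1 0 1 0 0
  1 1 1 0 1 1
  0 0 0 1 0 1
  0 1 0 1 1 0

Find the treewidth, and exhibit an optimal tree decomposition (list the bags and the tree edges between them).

Each bag holds 3 vertices, so the decomposition has width 2, which upper-bounds the treewidth. On the other hand G contains the 3-clique {0, 2, 3}. A clique must lie in a single bag of any decomposition, so no decomposition can have width below 2. Combining the bounds, tw(G) = 2.

Treewidth 2.
One such decomposition:
Bags: B1 = {1, 2, 3}  B2 = {1, 3, 5}  B3 = {0, 2, 3}  B4 = {3, 4, 5}
Tree: B1–B2, B1–B3, B2–B4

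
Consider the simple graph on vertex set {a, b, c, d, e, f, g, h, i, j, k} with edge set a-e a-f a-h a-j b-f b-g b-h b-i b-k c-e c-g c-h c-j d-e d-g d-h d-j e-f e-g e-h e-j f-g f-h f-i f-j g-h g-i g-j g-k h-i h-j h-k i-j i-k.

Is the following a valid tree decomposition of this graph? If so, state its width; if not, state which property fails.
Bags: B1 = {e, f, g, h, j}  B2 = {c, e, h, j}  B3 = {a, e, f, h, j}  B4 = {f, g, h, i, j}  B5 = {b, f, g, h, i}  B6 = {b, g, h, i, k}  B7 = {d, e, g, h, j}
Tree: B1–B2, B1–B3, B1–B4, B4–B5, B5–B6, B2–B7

No — edge (g,c) lies in no bag.

A tree decomposition must satisfy three properties: every vertex lies in some bag; for every edge, both endpoints lie together in some bag; and for every vertex, the bags containing it form a connected subtree. Here edge (g,c) lies in no bag, so the decomposition is invalid.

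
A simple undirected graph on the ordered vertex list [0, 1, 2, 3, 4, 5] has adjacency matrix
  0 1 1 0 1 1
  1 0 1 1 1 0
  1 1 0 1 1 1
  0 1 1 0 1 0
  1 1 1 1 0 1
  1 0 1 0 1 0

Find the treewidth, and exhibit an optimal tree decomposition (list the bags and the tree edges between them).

The largest bag has 4 vertices, giving width 3; this decomposition certifies tw(G) ≤ 3. On the other hand G contains the 4-clique {0, 1, 2, 4}. A clique must lie in a single bag of any decomposition, so no decomposition can have width below 3. Hence tw(G) = 3 exactly.

Treewidth 3.
One such decomposition:
Bags: B1 = {1, 2, 3, 4}  B2 = {0, 1, 2, 4}  B3 = {0, 2, 4, 5}
Tree: B1–B2, B2–B3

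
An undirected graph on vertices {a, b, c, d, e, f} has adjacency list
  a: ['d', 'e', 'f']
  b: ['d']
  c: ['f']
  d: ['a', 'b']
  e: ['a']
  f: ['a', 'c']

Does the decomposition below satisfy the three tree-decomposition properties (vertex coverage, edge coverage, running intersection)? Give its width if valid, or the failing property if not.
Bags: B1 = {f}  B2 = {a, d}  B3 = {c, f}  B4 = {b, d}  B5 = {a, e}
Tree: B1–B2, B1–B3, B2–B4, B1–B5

No — edge (a,f) lies in no bag.

A tree decomposition must satisfy three properties: every vertex lies in some bag; for every edge, both endpoints lie together in some bag; and for every vertex, the bags containing it form a connected subtree. Here edge (a,f) lies in no bag, so the decomposition is invalid.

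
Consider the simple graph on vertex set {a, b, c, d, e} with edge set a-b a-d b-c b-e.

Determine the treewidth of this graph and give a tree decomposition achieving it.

Each bag holds 2 vertices, so the decomposition has width 1, which upper-bounds the treewidth. Since G has at least one edge (e.g. a–b), it is not an edgeless graph, so tw(G) ≥ 1. Therefore the treewidth is 1.

Treewidth 1.
One optimal decomposition is:
Bags: B1 = {a, b}  B2 = {b, e}  B3 = {a, d}  B4 = {b, c}
Tree: B1–B2, B1–B3, B2–B4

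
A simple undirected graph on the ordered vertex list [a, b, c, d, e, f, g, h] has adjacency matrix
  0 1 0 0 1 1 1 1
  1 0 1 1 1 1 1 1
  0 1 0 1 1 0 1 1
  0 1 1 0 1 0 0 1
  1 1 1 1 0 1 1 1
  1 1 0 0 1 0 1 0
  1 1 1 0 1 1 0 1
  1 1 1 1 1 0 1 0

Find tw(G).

4

A width-4 tree decomposition is:
Bags: B1 = {a, b, e, f, g}  B2 = {a, b, e, g, h}  B3 = {b, c, e, g, h}  B4 = {b, c, d, e, h}
Tree: B1–B2, B2–B3, B3–B4
Every bag has size at most 5, so the width is 5 − 1 = 4 and tw(G) ≤ 4. For the lower bound, the 5 vertices {b, c, d, e, h} are pairwise adjacent, and any tree decomposition puts a clique entirely inside one bag — forcing width ≥ 4. Therefore the treewidth is 4.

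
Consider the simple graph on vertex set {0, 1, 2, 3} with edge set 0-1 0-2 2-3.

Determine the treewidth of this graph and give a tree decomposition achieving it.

Each bag holds 2 vertices, so the decomposition has width 1, which upper-bounds the treewidth. G has an edge, so its treewidth is at least 1. Hence tw(G) = 1 exactly.

Treewidth 1.
One optimal decomposition is:
Bags: B1 = {0, 2}  B2 = {0, 1}  B3 = {2, 3}
Tree: B1–B2, B1–B3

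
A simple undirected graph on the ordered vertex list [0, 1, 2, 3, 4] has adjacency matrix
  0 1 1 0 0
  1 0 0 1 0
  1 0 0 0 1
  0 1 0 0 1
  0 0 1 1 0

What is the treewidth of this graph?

A width-2 tree decomposition is:
Bags: B1 = {0, 2, 4}  B2 = {0, 1, 4}  B3 = {1, 3, 4}
Tree: B1–B2, B2–B3
Every bag has size at most 3, so the width is 3 − 1 = 2 and tw(G) ≤ 2. The edges 4–2–0–1–3–4 form a cycle, so G is not a tree and its treewidth is at least 2. Combining the bounds, tw(G) = 2.

2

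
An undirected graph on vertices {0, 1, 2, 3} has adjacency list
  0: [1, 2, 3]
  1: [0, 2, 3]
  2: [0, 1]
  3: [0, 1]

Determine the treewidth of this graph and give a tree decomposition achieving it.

Treewidth 2.
One such decomposition:
Bags: B1 = {0, 1, 2}  B2 = {0, 1, 3}
Tree: B1–B2

The largest bag has 3 vertices, giving width 2; this decomposition certifies tw(G) ≤ 2. Conversely, {0, 1, 2} is a clique of size 3, and the vertices of any clique must share a bag in every tree decomposition; so some bag has ≥ 3 vertices and tw(G) ≥ 2. The upper and lower bounds meet at 2, so that is the treewidth.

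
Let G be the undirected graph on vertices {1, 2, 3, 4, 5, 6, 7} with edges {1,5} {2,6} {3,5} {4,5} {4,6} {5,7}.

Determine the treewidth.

A width-1 tree decomposition is:
Bags: B1 = {3, 5}  B2 = {5, 7}  B3 = {4, 5}  B4 = {1, 5}  B5 = {4, 6}  B6 = {2, 6}
Tree: B1–B2, B1–B3, B3–B4, B3–B5, B5–B6
Each bag holds 2 vertices, so the decomposition has width 1, which upper-bounds the treewidth. Since G has at least one edge (e.g. 5–3), it is not an edgeless graph, so tw(G) ≥ 1. The upper and lower bounds meet at 1, so that is the treewidth.

1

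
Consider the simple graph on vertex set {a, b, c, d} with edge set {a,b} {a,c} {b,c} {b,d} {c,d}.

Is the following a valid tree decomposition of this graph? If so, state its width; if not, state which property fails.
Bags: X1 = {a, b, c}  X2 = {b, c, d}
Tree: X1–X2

Yes; width 2.

Checking the three conditions: (i) the bags cover all of {a, b, c, d}; (ii) for each edge, some bag contains both endpoints; (iii) the bags containing any fixed vertex form a subtree. All hold, so the decomposition is valid with width 3 − 1 = 2.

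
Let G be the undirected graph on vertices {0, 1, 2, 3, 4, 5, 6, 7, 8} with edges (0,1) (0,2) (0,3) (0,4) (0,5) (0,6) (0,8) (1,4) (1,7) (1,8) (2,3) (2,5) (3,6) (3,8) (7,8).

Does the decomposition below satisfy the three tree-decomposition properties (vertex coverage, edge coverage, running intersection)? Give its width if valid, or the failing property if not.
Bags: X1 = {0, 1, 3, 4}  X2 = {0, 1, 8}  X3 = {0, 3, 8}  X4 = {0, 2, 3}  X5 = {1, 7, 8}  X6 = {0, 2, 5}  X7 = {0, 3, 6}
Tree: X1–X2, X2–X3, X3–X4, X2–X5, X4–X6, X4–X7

No — bags containing vertex 3 are not connected in the tree.

A tree decomposition must satisfy three properties: every vertex lies in some bag; for every edge, both endpoints lie together in some bag; and for every vertex, the bags containing it form a connected subtree. Here bags containing vertex 3 are not connected in the tree, so the decomposition is invalid.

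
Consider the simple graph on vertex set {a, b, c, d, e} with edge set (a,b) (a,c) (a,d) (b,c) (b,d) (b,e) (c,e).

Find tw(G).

A width-2 tree decomposition is:
Bags: B1 = {a, b, d}  B2 = {a, b, c}  B3 = {b, c, e}
Tree: B1–B2, B2–B3
The largest bag has 3 vertices, giving width 2; this decomposition certifies tw(G) ≤ 2. For the lower bound, the 3 vertices {a, b, d} are pairwise adjacent, and any tree decomposition puts a clique entirely inside one bag — forcing width ≥ 2. Hence tw(G) = 2 exactly.

2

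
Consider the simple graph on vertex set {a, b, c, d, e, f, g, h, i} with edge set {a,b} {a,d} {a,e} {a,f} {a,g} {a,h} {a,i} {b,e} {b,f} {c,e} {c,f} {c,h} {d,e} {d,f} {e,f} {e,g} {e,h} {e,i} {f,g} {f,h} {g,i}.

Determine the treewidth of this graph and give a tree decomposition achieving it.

The largest bag has 4 vertices, giving width 3; this decomposition certifies tw(G) ≤ 3. On the other hand G contains the 4-clique {c, e, f, h}. A clique must lie in a single bag of any decomposition, so no decomposition can have width below 3. Hence tw(G) = 3 exactly.

Treewidth 3.
Bags: B1 = {a, e, f, h}  B2 = {a, d, e, f}  B3 = {c, e, f, h}  B4 = {a, b, e, f}  B5 = {a, e, f, g}  B6 = {a, e, g, i}
Tree: B1–B2, B1–B3, B1–B4, B4–B5, B5–B6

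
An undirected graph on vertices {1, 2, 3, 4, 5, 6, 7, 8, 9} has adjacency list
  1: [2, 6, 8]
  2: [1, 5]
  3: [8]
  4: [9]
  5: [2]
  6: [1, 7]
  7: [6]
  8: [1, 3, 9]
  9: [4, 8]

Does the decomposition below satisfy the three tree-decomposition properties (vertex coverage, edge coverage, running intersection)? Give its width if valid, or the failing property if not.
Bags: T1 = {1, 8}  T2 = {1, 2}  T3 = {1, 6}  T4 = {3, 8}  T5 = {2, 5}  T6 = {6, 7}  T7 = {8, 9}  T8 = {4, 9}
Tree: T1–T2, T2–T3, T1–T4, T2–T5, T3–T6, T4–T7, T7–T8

Every vertex of G appears in some bag (union = {1, 2, 3, 4, 5, 6, 7, 8, 9}); every edge is covered by a bag; and for each vertex v the set of bags containing v is connected in the bag tree. The decomposition is therefore valid. The largest bag has 2 vertices, so the width is 1.

Yes; width 1.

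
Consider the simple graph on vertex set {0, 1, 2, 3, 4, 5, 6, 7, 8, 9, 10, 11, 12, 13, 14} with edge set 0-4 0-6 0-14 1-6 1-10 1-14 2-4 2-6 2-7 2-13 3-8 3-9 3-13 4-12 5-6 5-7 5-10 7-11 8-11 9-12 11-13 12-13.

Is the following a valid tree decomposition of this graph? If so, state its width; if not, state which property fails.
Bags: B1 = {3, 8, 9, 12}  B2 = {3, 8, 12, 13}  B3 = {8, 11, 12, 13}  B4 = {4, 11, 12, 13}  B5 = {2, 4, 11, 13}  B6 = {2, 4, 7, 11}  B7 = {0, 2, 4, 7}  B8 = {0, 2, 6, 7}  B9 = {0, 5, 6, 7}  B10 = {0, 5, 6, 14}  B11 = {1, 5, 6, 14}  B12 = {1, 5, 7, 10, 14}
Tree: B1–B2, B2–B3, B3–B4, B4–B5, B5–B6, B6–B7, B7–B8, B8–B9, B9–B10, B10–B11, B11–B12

No — bags containing vertex 7 are not connected in the tree.

A tree decomposition must satisfy three properties: every vertex lies in some bag; for every edge, both endpoints lie together in some bag; and for every vertex, the bags containing it form a connected subtree. Here bags containing vertex 7 are not connected in the tree, so the decomposition is invalid.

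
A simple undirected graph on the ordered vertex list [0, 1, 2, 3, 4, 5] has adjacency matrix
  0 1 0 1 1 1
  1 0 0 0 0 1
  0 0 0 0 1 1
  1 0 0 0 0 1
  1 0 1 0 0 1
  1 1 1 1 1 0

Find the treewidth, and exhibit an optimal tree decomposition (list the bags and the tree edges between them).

Treewidth 2.
One such decomposition:
Bags: B1 = {0, 4, 5}  B2 = {0, 3, 5}  B3 = {0, 1, 5}  B4 = {2, 4, 5}
Tree: B1–B2, B2–B3, B1–B4

Each bag holds 3 vertices, so the decomposition has width 2, which upper-bounds the treewidth. On the other hand G contains the 3-clique {0, 1, 5}. A clique must lie in a single bag of any decomposition, so no decomposition can have width below 2. Hence tw(G) = 2 exactly.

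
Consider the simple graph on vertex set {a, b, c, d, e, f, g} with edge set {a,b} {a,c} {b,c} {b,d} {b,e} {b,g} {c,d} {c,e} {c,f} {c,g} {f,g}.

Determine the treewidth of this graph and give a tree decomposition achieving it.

Treewidth 2.
Bags: B1 = {b, c, g}  B2 = {a, b, c}  B3 = {c, f, g}  B4 = {b, c, d}  B5 = {b, c, e}
Tree: B1–B2, B1–B3, B1–B4, B2–B5

Each bag holds 3 vertices, so the decomposition has width 2, which upper-bounds the treewidth. Conversely, {c, f, g} is a clique of size 3, and the vertices of any clique must share a bag in every tree decomposition; so some bag has ≥ 3 vertices and tw(G) ≥ 2. Therefore the treewidth is 2.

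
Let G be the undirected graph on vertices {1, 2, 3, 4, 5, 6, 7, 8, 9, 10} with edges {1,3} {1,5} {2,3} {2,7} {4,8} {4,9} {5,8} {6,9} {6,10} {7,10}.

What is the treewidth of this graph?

A width-2 tree decomposition is:
Bags: B1 = {2, 7, 10}  B2 = {2, 3, 10}  B3 = {1, 3, 10}  B4 = {1, 5, 10}  B5 = {5, 8, 10}  B6 = {4, 8, 10}  B7 = {4, 9, 10}  B8 = {6, 9, 10}
Tree: B1–B2, B2–B3, B3–B4, B4–B5, B5–B6, B6–B7, B7–B8
Every bag has size at most 3, so the width is 3 − 1 = 2 and tw(G) ≤ 2. Since 10–7–2–3–1–5–8–4–9–6–10 is a cycle in G, G is not acyclic. Forests are exactly the graphs of treewidth ≤ 1, so tw(G) ≥ 2. Therefore the treewidth is 2.

2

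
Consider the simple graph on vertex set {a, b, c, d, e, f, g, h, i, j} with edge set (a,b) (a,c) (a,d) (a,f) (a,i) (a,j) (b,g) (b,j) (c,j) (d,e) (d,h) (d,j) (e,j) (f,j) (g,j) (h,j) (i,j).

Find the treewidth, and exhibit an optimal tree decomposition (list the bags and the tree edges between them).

The largest bag has 3 vertices, giving width 2; this decomposition certifies tw(G) ≤ 2. Conversely, {b, g, j} is a clique of size 3, and the vertices of any clique must share a bag in every tree decomposition; so some bag has ≥ 3 vertices and tw(G) ≥ 2. The upper and lower bounds meet at 2, so that is the treewidth.

Treewidth 2.
One optimal decomposition is:
Bags: B1 = {a, i, j}  B2 = {a, c, j}  B3 = {a, b, j}  B4 = {a, d, j}  B5 = {b, g, j}  B6 = {d, h, j}  B7 = {a, f, j}  B8 = {d, e, j}
Tree: B1–B2, B1–B3, B1–B4, B3–B5, B4–B6, B4–B7, B6–B8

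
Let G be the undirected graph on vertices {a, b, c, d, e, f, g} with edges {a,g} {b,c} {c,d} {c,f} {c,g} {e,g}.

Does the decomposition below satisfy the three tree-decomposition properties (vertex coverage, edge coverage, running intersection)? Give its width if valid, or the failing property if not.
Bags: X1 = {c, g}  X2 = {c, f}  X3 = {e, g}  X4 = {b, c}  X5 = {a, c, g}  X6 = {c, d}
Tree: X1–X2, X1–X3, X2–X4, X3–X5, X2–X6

No — bags containing vertex c are not connected in the tree.

A tree decomposition must satisfy three properties: every vertex lies in some bag; for every edge, both endpoints lie together in some bag; and for every vertex, the bags containing it form a connected subtree. Here bags containing vertex c are not connected in the tree, so the decomposition is invalid.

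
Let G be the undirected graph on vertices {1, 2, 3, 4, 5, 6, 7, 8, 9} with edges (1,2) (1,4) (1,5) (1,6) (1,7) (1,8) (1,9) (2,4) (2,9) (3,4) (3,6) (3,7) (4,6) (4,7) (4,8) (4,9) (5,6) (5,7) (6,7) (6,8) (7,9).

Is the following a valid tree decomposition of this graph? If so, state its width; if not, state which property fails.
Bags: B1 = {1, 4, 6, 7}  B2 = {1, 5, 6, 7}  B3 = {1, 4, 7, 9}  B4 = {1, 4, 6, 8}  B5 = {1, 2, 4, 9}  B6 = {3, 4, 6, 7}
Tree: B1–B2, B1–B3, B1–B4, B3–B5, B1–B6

Yes; width 3.

Vertex coverage: the bags together contain {1, 2, 3, 4, 5, 6, 7, 8, 9}, the full vertex set. Edge coverage: each edge of G has both endpoints in at least one bag. Running intersection: for every vertex, the bags containing it form a connected subtree. All three properties hold, so this is a valid tree decomposition of width max|bag| − 1 = 3, and hence tw(G) ≤ 3.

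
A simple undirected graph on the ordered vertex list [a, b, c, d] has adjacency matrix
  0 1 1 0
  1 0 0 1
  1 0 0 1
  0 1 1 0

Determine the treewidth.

2

A width-2 tree decomposition is:
Bags: B1 = {a, b, d}  B2 = {a, c, d}
Tree: B1–B2
Each bag holds 3 vertices, so the decomposition has width 2, which upper-bounds the treewidth. Since d–b–a–c–d is a cycle in G, G is not acyclic. Forests are exactly the graphs of treewidth ≤ 1, so tw(G) ≥ 2. The upper and lower bounds meet at 2, so that is the treewidth.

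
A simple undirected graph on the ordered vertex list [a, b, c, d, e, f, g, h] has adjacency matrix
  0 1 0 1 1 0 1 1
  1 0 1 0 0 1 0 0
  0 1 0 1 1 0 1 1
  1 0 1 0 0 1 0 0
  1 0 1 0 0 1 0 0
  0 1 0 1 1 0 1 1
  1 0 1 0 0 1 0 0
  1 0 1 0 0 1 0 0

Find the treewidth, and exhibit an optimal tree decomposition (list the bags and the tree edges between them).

The largest bag has 4 vertices, giving width 3; this decomposition certifies tw(G) ≤ 3. For the lower bound: the 4 vertex sets {c,g}, {a,d}, {f}, {h} are disjoint, each induces a connected subgraph, and every pair is joined by at least one edge of G. Contracting each set to a single vertex therefore yields K_{4} as a minor, and since treewidth is minor-monotone, tw(G) ≥ tw(K_{4}) = 3. The upper and lower bounds meet at 3, so that is the treewidth.

Treewidth 3.
Bags: B1 = {a, c, f, g}  B2 = {a, c, d, f}  B3 = {a, c, f, h}  B4 = {a, c, e, f}  B5 = {a, b, c, f}
Tree: B1–B2, B2–B3, B3–B4, B4–B5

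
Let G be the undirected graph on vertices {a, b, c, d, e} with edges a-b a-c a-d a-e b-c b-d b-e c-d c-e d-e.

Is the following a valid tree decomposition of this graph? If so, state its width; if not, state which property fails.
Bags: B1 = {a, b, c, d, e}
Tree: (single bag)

Checking the three conditions: (i) the bags cover all of {a, b, c, d, e}; (ii) for each edge, some bag contains both endpoints; (iii) the bags containing any fixed vertex form a subtree. All hold, so the decomposition is valid with width 5 − 1 = 4.

Yes; width 4.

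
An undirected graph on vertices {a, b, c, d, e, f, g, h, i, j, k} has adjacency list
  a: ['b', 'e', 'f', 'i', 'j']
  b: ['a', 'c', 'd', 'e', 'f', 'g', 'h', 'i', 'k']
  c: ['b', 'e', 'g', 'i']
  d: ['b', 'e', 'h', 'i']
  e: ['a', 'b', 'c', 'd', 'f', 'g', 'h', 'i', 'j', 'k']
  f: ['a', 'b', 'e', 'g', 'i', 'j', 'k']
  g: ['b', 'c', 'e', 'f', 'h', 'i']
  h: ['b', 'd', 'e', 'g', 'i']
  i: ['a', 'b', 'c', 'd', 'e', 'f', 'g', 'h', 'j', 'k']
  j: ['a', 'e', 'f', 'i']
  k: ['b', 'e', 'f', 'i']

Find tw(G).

4

A width-4 tree decomposition is:
Bags: B1 = {b, e, f, g, i}  B2 = {a, b, e, f, i}  B3 = {b, c, e, g, i}  B4 = {b, e, f, i, k}  B5 = {b, e, g, h, i}  B6 = {a, e, f, i, j}  B7 = {b, d, e, h, i}
Tree: B1–B2, B1–B3, B2–B4, B3–B5, B2–B6, B5–B7
Every bag has size at most 5, so the width is 5 − 1 = 4 and tw(G) ≤ 4. For the lower bound, the 5 vertices {a, e, f, i, j} are pairwise adjacent, and any tree decomposition puts a clique entirely inside one bag — forcing width ≥ 4. Hence tw(G) = 4 exactly.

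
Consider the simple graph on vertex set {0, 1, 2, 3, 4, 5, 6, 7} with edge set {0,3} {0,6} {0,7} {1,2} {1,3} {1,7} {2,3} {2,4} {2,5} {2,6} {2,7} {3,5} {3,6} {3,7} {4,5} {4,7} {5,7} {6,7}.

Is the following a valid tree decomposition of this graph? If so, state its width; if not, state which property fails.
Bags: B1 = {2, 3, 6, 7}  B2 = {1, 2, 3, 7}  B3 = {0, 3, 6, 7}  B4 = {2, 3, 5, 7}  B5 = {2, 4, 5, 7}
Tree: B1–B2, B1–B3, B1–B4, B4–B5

Checking the three conditions: (i) the bags cover all of {0, 1, 2, 3, 4, 5, 6, 7}; (ii) for each edge, some bag contains both endpoints; (iii) the bags containing any fixed vertex form a subtree. All hold, so the decomposition is valid with width 4 − 1 = 3.

Yes; width 3.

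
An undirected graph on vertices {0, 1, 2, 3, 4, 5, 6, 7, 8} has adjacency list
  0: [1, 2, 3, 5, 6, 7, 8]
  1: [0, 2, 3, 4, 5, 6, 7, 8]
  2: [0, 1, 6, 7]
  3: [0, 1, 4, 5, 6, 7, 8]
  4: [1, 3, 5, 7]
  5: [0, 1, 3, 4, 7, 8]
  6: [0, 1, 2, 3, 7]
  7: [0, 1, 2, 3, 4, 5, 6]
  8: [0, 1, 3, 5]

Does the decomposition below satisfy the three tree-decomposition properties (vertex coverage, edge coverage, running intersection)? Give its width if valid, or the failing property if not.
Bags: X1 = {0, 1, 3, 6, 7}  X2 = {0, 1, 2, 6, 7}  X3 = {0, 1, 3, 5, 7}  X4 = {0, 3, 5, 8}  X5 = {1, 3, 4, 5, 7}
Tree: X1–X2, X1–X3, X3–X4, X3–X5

A tree decomposition must satisfy three properties: every vertex lies in some bag; for every edge, both endpoints lie together in some bag; and for every vertex, the bags containing it form a connected subtree. Here edge (1,8) lies in no bag, so the decomposition is invalid.

No — edge (1,8) lies in no bag.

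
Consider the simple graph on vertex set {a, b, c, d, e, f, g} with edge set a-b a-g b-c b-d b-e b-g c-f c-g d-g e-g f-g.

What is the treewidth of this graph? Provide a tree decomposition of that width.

Treewidth 2.
One optimal decomposition is:
Bags: B1 = {b, c, g}  B2 = {c, f, g}  B3 = {a, b, g}  B4 = {b, e, g}  B5 = {b, d, g}
Tree: B1–B2, B1–B3, B1–B4, B1–B5

The largest bag has 3 vertices, giving width 2; this decomposition certifies tw(G) ≤ 2. On the other hand G contains the 3-clique {c, f, g}. A clique must lie in a single bag of any decomposition, so no decomposition can have width below 2. Hence tw(G) = 2 exactly.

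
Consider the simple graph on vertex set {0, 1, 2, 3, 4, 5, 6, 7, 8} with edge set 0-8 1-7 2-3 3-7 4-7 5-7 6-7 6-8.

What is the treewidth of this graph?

1

A width-1 tree decomposition is:
Bags: B1 = {6, 7}  B2 = {6, 8}  B3 = {4, 7}  B4 = {0, 8}  B5 = {5, 7}  B6 = {3, 7}  B7 = {1, 7}  B8 = {2, 3}
Tree: B1–B2, B1–B3, B2–B4, B3–B5, B1–B6, B1–B7, B6–B8
Each bag holds 2 vertices, so the decomposition has width 1, which upper-bounds the treewidth. Since G has at least one edge (e.g. 6–7), it is not an edgeless graph, so tw(G) ≥ 1. Combining the bounds, tw(G) = 1.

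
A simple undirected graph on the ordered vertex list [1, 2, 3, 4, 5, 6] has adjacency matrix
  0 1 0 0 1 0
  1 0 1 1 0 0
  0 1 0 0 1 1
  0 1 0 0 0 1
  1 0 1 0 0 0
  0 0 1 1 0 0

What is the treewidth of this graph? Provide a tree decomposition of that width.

Each bag holds 3 vertices, so the decomposition has width 2, which upper-bounds the treewidth. The edges 1–5–3–2–1 form a cycle, so G is not a tree and its treewidth is at least 2. The upper and lower bounds meet at 2, so that is the treewidth.

Treewidth 2.
One optimal decomposition is:
Bags: B1 = {1, 2, 5}  B2 = {2, 3, 5}  B3 = {2, 3, 4}  B4 = {3, 4, 6}
Tree: B1–B2, B2–B3, B3–B4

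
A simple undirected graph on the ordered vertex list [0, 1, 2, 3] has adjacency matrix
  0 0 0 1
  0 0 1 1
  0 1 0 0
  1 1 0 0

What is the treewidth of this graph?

1

A width-1 tree decomposition is:
Bags: B1 = {1, 2}  B2 = {1, 3}  B3 = {0, 3}
Tree: B1–B2, B2–B3
Each bag holds 2 vertices, so the decomposition has width 1, which upper-bounds the treewidth. Any graph with an edge has treewidth ≥ 1, and G has the edge 2–1. Therefore the treewidth is 1.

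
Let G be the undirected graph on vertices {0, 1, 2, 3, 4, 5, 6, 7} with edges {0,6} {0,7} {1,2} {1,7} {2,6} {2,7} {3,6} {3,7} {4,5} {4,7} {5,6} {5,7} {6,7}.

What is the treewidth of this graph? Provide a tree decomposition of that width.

Every bag has size at most 3, so the width is 3 − 1 = 2 and tw(G) ≤ 2. Conversely, {1, 2, 7} is a clique of size 3, and the vertices of any clique must share a bag in every tree decomposition; so some bag has ≥ 3 vertices and tw(G) ≥ 2. The upper and lower bounds meet at 2, so that is the treewidth.

Treewidth 2.
One such decomposition:
Bags: B1 = {3, 6, 7}  B2 = {2, 6, 7}  B3 = {5, 6, 7}  B4 = {0, 6, 7}  B5 = {4, 5, 7}  B6 = {1, 2, 7}
Tree: B1–B2, B1–B3, B2–B4, B3–B5, B2–B6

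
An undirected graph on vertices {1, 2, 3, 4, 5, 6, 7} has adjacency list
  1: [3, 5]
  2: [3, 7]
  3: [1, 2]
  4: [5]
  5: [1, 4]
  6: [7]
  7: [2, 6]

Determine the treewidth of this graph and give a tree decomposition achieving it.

The largest bag has 2 vertices, giving width 1; this decomposition certifies tw(G) ≤ 1. Any graph with an edge has treewidth ≥ 1, and G has the edge 4–5. The upper and lower bounds meet at 1, so that is the treewidth.

Treewidth 1.
Bags: B1 = {4, 5}  B2 = {1, 5}  B3 = {1, 3}  B4 = {2, 3}  B5 = {2, 7}  B6 = {6, 7}
Tree: B1–B2, B2–B3, B3–B4, B4–B5, B5–B6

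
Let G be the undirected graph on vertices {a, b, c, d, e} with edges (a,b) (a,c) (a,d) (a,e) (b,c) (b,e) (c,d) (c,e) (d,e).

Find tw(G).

3

A width-3 tree decomposition is:
Bags: B1 = {a, b, c, e}  B2 = {a, c, d, e}
Tree: B1–B2
Every bag has size at most 4, so the width is 4 − 1 = 3 and tw(G) ≤ 3. On the other hand G contains the 4-clique {a, c, d, e}. A clique must lie in a single bag of any decomposition, so no decomposition can have width below 3. Hence tw(G) = 3 exactly.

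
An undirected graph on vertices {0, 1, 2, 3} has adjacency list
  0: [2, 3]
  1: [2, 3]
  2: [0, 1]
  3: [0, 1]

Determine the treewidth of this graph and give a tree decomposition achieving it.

The largest bag has 3 vertices, giving width 2; this decomposition certifies tw(G) ≤ 2. Since 1–2–0–3–1 is a cycle in G, G is not acyclic. Forests are exactly the graphs of treewidth ≤ 1, so tw(G) ≥ 2. Combining the bounds, tw(G) = 2.

Treewidth 2.
Bags: B1 = {0, 1, 2}  B2 = {0, 1, 3}
Tree: B1–B2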